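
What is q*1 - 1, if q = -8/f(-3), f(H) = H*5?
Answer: -7/15 ≈ -0.46667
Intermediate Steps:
f(H) = 5*H
q = 8/15 (q = -8/(5*(-3)) = -8/(-15) = -8*(-1/15) = 8/15 ≈ 0.53333)
q*1 - 1 = (8/15)*1 - 1 = 8/15 - 1 = -7/15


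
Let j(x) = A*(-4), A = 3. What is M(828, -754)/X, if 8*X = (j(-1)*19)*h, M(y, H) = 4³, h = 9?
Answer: -128/513 ≈ -0.24951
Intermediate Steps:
M(y, H) = 64
j(x) = -12 (j(x) = 3*(-4) = -12)
X = -513/2 (X = (-12*19*9)/8 = (-228*9)/8 = (⅛)*(-2052) = -513/2 ≈ -256.50)
M(828, -754)/X = 64/(-513/2) = 64*(-2/513) = -128/513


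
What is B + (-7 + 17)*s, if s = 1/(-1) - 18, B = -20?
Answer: -210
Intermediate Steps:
s = -19 (s = -1 - 18 = -19)
B + (-7 + 17)*s = -20 + (-7 + 17)*(-19) = -20 + 10*(-19) = -20 - 190 = -210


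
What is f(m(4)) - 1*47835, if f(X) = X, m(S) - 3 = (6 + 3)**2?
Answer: -47751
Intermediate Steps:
m(S) = 84 (m(S) = 3 + (6 + 3)**2 = 3 + 9**2 = 3 + 81 = 84)
f(m(4)) - 1*47835 = 84 - 1*47835 = 84 - 47835 = -47751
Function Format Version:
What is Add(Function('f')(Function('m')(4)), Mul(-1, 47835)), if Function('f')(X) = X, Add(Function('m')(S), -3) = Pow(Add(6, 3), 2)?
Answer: -47751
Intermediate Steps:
Function('m')(S) = 84 (Function('m')(S) = Add(3, Pow(Add(6, 3), 2)) = Add(3, Pow(9, 2)) = Add(3, 81) = 84)
Add(Function('f')(Function('m')(4)), Mul(-1, 47835)) = Add(84, Mul(-1, 47835)) = Add(84, -47835) = -47751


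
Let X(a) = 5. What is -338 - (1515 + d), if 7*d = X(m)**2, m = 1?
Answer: -12996/7 ≈ -1856.6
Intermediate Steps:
d = 25/7 (d = (1/7)*5**2 = (1/7)*25 = 25/7 ≈ 3.5714)
-338 - (1515 + d) = -338 - (1515 + 25/7) = -338 - 1*10630/7 = -338 - 10630/7 = -12996/7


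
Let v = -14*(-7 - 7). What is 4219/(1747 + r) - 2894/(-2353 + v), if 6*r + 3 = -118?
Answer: 84587032/22348677 ≈ 3.7849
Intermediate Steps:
r = -121/6 (r = -1/2 + (1/6)*(-118) = -1/2 - 59/3 = -121/6 ≈ -20.167)
v = 196 (v = -14*(-14) = 196)
4219/(1747 + r) - 2894/(-2353 + v) = 4219/(1747 - 121/6) - 2894/(-2353 + 196) = 4219/(10361/6) - 2894/(-2157) = 4219*(6/10361) - 2894*(-1/2157) = 25314/10361 + 2894/2157 = 84587032/22348677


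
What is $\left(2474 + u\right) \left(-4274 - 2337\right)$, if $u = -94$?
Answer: $-15734180$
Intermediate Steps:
$\left(2474 + u\right) \left(-4274 - 2337\right) = \left(2474 - 94\right) \left(-4274 - 2337\right) = 2380 \left(-6611\right) = -15734180$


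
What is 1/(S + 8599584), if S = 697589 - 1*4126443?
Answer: 1/5170730 ≈ 1.9340e-7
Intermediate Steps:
S = -3428854 (S = 697589 - 4126443 = -3428854)
1/(S + 8599584) = 1/(-3428854 + 8599584) = 1/5170730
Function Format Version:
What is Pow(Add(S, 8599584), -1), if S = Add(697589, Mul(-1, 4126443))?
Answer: Rational(1, 5170730) ≈ 1.9340e-7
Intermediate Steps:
S = -3428854 (S = Add(697589, -4126443) = -3428854)
Pow(Add(S, 8599584), -1) = Pow(Add(-3428854, 8599584), -1) = Pow(5170730, -1) = Rational(1, 5170730)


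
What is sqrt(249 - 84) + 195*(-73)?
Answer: -14235 + sqrt(165) ≈ -14222.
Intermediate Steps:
sqrt(249 - 84) + 195*(-73) = sqrt(165) - 14235 = -14235 + sqrt(165)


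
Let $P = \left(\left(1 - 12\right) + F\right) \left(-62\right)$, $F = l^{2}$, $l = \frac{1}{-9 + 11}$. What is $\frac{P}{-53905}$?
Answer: $- \frac{1333}{107810} \approx -0.012364$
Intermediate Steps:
$l = \frac{1}{2} \approx 0.5$
$F = \frac{1}{4}$ ($F = \left(\frac{1}{2}\right)^{2} = \frac{1}{4} \approx 0.25$)
$P = \frac{1333}{2}$ ($P = \left(\left(1 - 12\right) + \frac{1}{4}\right) \left(-62\right) = \left(-11 + \frac{1}{4}\right) \left(-62\right) = \left(- \frac{43}{4}\right) \left(-62\right) = \frac{1333}{2} \approx 666.5$)
$\frac{P}{-53905} = \frac{1333}{2 \left(-53905\right)} = \frac{1333}{2} \left(- \frac{1}{53905}\right) = - \frac{1333}{107810}$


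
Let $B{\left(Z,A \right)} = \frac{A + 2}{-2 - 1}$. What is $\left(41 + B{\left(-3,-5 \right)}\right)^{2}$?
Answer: $1764$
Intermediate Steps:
$B{\left(Z,A \right)} = - \frac{2}{3} - \frac{A}{3}$ ($B{\left(Z,A \right)} = \frac{2 + A}{-3} = \left(2 + A\right) \left(- \frac{1}{3}\right) = - \frac{2}{3} - \frac{A}{3}$)
$\left(41 + B{\left(-3,-5 \right)}\right)^{2} = \left(41 - -1\right)^{2} = \left(41 + \left(- \frac{2}{3} + \frac{5}{3}\right)\right)^{2} = \left(41 + 1\right)^{2} = 42^{2} = 1764$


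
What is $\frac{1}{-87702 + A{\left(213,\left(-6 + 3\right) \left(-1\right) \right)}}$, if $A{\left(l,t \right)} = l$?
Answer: $- \frac{1}{87489} \approx -1.143 \cdot 10^{-5}$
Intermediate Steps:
$\frac{1}{-87702 + A{\left(213,\left(-6 + 3\right) \left(-1\right) \right)}} = \frac{1}{-87702 + 213} = \frac{1}{-87489} = - \frac{1}{87489}$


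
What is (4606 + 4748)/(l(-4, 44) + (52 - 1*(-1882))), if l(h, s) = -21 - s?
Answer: 3118/623 ≈ 5.0048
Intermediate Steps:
(4606 + 4748)/(l(-4, 44) + (52 - 1*(-1882))) = (4606 + 4748)/((-21 - 1*44) + (52 - 1*(-1882))) = 9354/((-21 - 44) + (52 + 1882)) = 9354/(-65 + 1934) = 9354/1869 = 9354*(1/1869) = 3118/623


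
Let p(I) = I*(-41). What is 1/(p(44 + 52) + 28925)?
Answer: 1/24989 ≈ 4.0018e-5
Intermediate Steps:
p(I) = -41*I
1/(p(44 + 52) + 28925) = 1/(-41*(44 + 52) + 28925) = 1/(-41*96 + 28925) = 1/(-3936 + 28925) = 1/24989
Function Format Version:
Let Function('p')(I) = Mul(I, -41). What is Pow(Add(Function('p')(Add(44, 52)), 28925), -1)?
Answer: Rational(1, 24989) ≈ 4.0018e-5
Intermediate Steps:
Function('p')(I) = Mul(-41, I)
Pow(Add(Function('p')(Add(44, 52)), 28925), -1) = Pow(Add(Mul(-41, Add(44, 52)), 28925), -1) = Pow(Add(Mul(-41, 96), 28925), -1) = Pow(Add(-3936, 28925), -1) = Pow(24989, -1) = Rational(1, 24989)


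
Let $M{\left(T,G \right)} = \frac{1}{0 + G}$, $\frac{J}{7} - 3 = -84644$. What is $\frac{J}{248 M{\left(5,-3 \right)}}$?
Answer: $\frac{1777461}{248} \approx 7167.2$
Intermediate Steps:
$J = -592487$ ($J = 21 + 7 \left(-84644\right) = 21 - 592508 = -592487$)
$M{\left(T,G \right)} = \frac{1}{G}$
$\frac{J}{248 M{\left(5,-3 \right)}} = - \frac{592487}{248 \frac{1}{-3}} = - \frac{592487}{248 \left(- \frac{1}{3}\right)} = - \frac{592487}{- \frac{248}{3}} = \left(-592487\right) \left(- \frac{3}{248}\right) = \frac{1777461}{248}$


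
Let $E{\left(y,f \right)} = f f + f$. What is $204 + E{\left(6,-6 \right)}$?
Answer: $234$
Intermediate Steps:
$E{\left(y,f \right)} = f + f^{2}$ ($E{\left(y,f \right)} = f^{2} + f = f + f^{2}$)
$204 + E{\left(6,-6 \right)} = 204 - 6 \left(1 - 6\right) = 204 - -30 = 204 + 30 = 234$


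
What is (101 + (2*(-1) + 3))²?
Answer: 10404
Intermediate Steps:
(101 + (2*(-1) + 3))² = (101 + (-2 + 3))² = (101 + 1)² = 102² = 10404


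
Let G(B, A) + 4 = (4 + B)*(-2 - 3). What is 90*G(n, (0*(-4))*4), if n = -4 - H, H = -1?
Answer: -810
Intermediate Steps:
n = -3 (n = -4 - 1*(-1) = -4 + 1 = -3)
G(B, A) = -24 - 5*B (G(B, A) = -4 + (4 + B)*(-2 - 3) = -4 + (4 + B)*(-5) = -4 + (-20 - 5*B) = -24 - 5*B)
90*G(n, (0*(-4))*4) = 90*(-24 - 5*(-3)) = 90*(-24 + 15) = 90*(-9) = -810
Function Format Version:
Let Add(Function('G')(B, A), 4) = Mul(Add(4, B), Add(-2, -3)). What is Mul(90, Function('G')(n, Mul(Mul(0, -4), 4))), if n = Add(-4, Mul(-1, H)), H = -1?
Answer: -810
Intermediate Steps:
n = -3 (n = Add(-4, Mul(-1, -1)) = Add(-4, 1) = -3)
Function('G')(B, A) = Add(-24, Mul(-5, B)) (Function('G')(B, A) = Add(-4, Mul(Add(4, B), Add(-2, -3))) = Add(-4, Mul(Add(4, B), -5)) = Add(-4, Add(-20, Mul(-5, B))) = Add(-24, Mul(-5, B)))
Mul(90, Function('G')(n, Mul(Mul(0, -4), 4))) = Mul(90, Add(-24, Mul(-5, -3))) = Mul(90, Add(-24, 15)) = Mul(90, -9) = -810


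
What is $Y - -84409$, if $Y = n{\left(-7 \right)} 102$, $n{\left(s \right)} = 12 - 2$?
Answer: $85429$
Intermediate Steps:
$n{\left(s \right)} = 10$
$Y = 1020$ ($Y = 10 \cdot 102 = 1020$)
$Y - -84409 = 1020 - -84409 = 1020 + 84409 = 85429$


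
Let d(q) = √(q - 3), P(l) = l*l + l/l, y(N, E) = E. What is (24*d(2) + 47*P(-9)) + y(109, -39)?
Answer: 3815 + 24*I ≈ 3815.0 + 24.0*I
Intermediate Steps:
P(l) = 1 + l² (P(l) = l² + 1 = 1 + l²)
d(q) = √(-3 + q)
(24*d(2) + 47*P(-9)) + y(109, -39) = (24*√(-3 + 2) + 47*(1 + (-9)²)) - 39 = (24*√(-1) + 47*(1 + 81)) - 39 = (24*I + 47*82) - 39 = (24*I + 3854) - 39 = (3854 + 24*I) - 39 = 3815 + 24*I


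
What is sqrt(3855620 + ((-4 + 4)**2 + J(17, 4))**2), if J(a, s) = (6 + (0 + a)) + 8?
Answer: 3*sqrt(428509) ≈ 1963.8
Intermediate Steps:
J(a, s) = 14 + a (J(a, s) = (6 + a) + 8 = 14 + a)
sqrt(3855620 + ((-4 + 4)**2 + J(17, 4))**2) = sqrt(3855620 + ((-4 + 4)**2 + (14 + 17))**2) = sqrt(3855620 + (0**2 + 31)**2) = sqrt(3855620 + (0 + 31)**2) = sqrt(3855620 + 31**2) = sqrt(3855620 + 961) = sqrt(3856581) = 3*sqrt(428509)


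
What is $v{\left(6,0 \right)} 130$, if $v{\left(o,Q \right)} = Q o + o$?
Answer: $780$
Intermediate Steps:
$v{\left(o,Q \right)} = o + Q o$
$v{\left(6,0 \right)} 130 = 6 \left(1 + 0\right) 130 = 6 \cdot 1 \cdot 130 = 6 \cdot 130 = 780$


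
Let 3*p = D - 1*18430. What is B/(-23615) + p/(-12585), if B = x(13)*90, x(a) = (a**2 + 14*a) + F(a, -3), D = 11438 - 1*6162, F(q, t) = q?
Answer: -185244418/178316865 ≈ -1.0388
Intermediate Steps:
D = 5276 (D = 11438 - 6162 = 5276)
p = -13154/3 (p = (5276 - 1*18430)/3 = (5276 - 18430)/3 = (1/3)*(-13154) = -13154/3 ≈ -4384.7)
x(a) = a**2 + 15*a (x(a) = (a**2 + 14*a) + a = a**2 + 15*a)
B = 32760 (B = (13*(15 + 13))*90 = (13*28)*90 = 364*90 = 32760)
B/(-23615) + p/(-12585) = 32760/(-23615) - 13154/3/(-12585) = 32760*(-1/23615) - 13154/3*(-1/12585) = -6552/4723 + 13154/37755 = -185244418/178316865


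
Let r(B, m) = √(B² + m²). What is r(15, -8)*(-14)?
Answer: -238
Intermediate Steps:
r(15, -8)*(-14) = √(15² + (-8)²)*(-14) = √(225 + 64)*(-14) = √289*(-14) = 17*(-14) = -238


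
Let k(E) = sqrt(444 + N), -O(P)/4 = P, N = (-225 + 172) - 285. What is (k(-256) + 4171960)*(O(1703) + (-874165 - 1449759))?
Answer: -9723737362560 - 2330736*sqrt(106) ≈ -9.7238e+12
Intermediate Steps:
N = -338 (N = -53 - 285 = -338)
O(P) = -4*P
k(E) = sqrt(106) (k(E) = sqrt(444 - 338) = sqrt(106))
(k(-256) + 4171960)*(O(1703) + (-874165 - 1449759)) = (sqrt(106) + 4171960)*(-4*1703 + (-874165 - 1449759)) = (4171960 + sqrt(106))*(-6812 - 2323924) = (4171960 + sqrt(106))*(-2330736) = -9723737362560 - 2330736*sqrt(106)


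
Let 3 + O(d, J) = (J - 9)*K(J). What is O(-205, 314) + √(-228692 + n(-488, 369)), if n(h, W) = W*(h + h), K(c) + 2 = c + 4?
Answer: 96377 + 2*I*√147209 ≈ 96377.0 + 767.36*I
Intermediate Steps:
K(c) = 2 + c (K(c) = -2 + (c + 4) = -2 + (4 + c) = 2 + c)
n(h, W) = 2*W*h (n(h, W) = W*(2*h) = 2*W*h)
O(d, J) = -3 + (-9 + J)*(2 + J) (O(d, J) = -3 + (J - 9)*(2 + J) = -3 + (-9 + J)*(2 + J))
O(-205, 314) + √(-228692 + n(-488, 369)) = (-21 + 314² - 7*314) + √(-228692 + 2*369*(-488)) = (-21 + 98596 - 2198) + √(-228692 - 360144) = 96377 + √(-588836) = 96377 + 2*I*√147209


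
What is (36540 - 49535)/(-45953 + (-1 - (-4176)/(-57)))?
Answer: 246905/874518 ≈ 0.28233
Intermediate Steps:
(36540 - 49535)/(-45953 + (-1 - (-4176)/(-57))) = -12995/(-45953 + (-1 - (-4176)*(-1)/57)) = -12995/(-45953 + (-1 - 87*16/19)) = -12995/(-45953 + (-1 - 1392/19)) = -12995/(-45953 - 1411/19) = -12995/(-874518/19) = -12995*(-19/874518) = 246905/874518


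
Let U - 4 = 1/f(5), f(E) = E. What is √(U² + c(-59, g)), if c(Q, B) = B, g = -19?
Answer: I*√34/5 ≈ 1.1662*I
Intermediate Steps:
U = 21/5 (U = 4 + 1/5 = 4 + ⅕ = 21/5 ≈ 4.2000)
√(U² + c(-59, g)) = √((21/5)² - 19) = √(441/25 - 19) = √(-34/25) = I*√34/5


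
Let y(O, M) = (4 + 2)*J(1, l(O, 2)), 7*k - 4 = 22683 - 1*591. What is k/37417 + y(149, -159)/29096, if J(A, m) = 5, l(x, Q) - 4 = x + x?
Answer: 325381393/3810397612 ≈ 0.085393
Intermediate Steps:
l(x, Q) = 4 + 2*x (l(x, Q) = 4 + (x + x) = 4 + 2*x)
k = 22096/7 (k = 4/7 + (22683 - 1*591)/7 = 4/7 + (22683 - 591)/7 = 4/7 + (⅐)*22092 = 4/7 + 3156 = 22096/7 ≈ 3156.6)
y(O, M) = 30 (y(O, M) = (4 + 2)*5 = 6*5 = 30)
k/37417 + y(149, -159)/29096 = (22096/7)/37417 + 30/29096 = (22096/7)*(1/37417) + 30*(1/29096) = 22096/261919 + 15/14548 = 325381393/3810397612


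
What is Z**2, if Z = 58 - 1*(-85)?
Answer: 20449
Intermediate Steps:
Z = 143 (Z = 58 + 85 = 143)
Z**2 = 143**2 = 20449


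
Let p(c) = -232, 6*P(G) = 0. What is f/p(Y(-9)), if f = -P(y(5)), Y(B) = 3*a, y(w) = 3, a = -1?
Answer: 0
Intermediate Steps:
Y(B) = -3 (Y(B) = 3*(-1) = -3)
P(G) = 0 (P(G) = (⅙)*0 = 0)
f = 0 (f = -1*0 = 0)
f/p(Y(-9)) = 0/(-232) = 0*(-1/232) = 0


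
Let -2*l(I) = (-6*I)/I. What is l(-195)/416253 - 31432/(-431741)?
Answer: 4361653173/59904495491 ≈ 0.072810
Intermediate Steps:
l(I) = 3 (l(I) = -(-6*I)/(2*I) = -1/2*(-6) = 3)
l(-195)/416253 - 31432/(-431741) = 3/416253 - 31432/(-431741) = 3*(1/416253) - 31432*(-1/431741) = 1/138751 + 31432/431741 = 4361653173/59904495491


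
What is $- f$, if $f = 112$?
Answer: $-112$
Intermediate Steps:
$- f = \left(-1\right) 112 = -112$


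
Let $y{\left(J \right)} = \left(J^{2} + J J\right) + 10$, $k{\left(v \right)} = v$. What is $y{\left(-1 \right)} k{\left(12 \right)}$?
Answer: $144$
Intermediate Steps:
$y{\left(J \right)} = 10 + 2 J^{2}$ ($y{\left(J \right)} = \left(J^{2} + J^{2}\right) + 10 = 2 J^{2} + 10 = 10 + 2 J^{2}$)
$y{\left(-1 \right)} k{\left(12 \right)} = \left(10 + 2 \left(-1\right)^{2}\right) 12 = \left(10 + 2 \cdot 1\right) 12 = \left(10 + 2\right) 12 = 12 \cdot 12 = 144$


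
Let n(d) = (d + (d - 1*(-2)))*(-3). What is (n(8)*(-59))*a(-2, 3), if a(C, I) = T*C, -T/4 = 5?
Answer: 127440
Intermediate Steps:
T = -20 (T = -4*5 = -20)
a(C, I) = -20*C
n(d) = -6 - 6*d (n(d) = (d + (d + 2))*(-3) = (d + (2 + d))*(-3) = (2 + 2*d)*(-3) = -6 - 6*d)
(n(8)*(-59))*a(-2, 3) = ((-6 - 6*8)*(-59))*(-20*(-2)) = ((-6 - 48)*(-59))*40 = -54*(-59)*40 = 3186*40 = 127440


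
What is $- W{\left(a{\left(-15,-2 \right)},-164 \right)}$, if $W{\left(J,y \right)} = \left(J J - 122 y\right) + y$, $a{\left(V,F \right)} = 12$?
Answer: $-19988$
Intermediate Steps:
$W{\left(J,y \right)} = J^{2} - 121 y$ ($W{\left(J,y \right)} = \left(J^{2} - 122 y\right) + y = J^{2} - 121 y$)
$- W{\left(a{\left(-15,-2 \right)},-164 \right)} = - (12^{2} - -19844) = - (144 + 19844) = \left(-1\right) 19988 = -19988$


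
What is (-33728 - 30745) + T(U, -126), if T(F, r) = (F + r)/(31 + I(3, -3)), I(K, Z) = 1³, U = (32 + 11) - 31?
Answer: -1031625/16 ≈ -64477.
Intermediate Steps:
U = 12 (U = 43 - 31 = 12)
I(K, Z) = 1
T(F, r) = F/32 + r/32 (T(F, r) = (F + r)/(31 + 1) = (F + r)/32 = (F + r)*(1/32) = F/32 + r/32)
(-33728 - 30745) + T(U, -126) = (-33728 - 30745) + ((1/32)*12 + (1/32)*(-126)) = -64473 + (3/8 - 63/16) = -64473 - 57/16 = -1031625/16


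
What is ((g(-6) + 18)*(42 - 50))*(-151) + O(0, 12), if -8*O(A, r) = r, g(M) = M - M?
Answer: 43485/2 ≈ 21743.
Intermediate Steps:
g(M) = 0
O(A, r) = -r/8
((g(-6) + 18)*(42 - 50))*(-151) + O(0, 12) = ((0 + 18)*(42 - 50))*(-151) - 1/8*12 = (18*(-8))*(-151) - 3/2 = -144*(-151) - 3/2 = 21744 - 3/2 = 43485/2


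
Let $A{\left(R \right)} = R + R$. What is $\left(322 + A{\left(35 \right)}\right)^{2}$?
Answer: $153664$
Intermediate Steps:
$A{\left(R \right)} = 2 R$
$\left(322 + A{\left(35 \right)}\right)^{2} = \left(322 + 2 \cdot 35\right)^{2} = \left(322 + 70\right)^{2} = 392^{2} = 153664$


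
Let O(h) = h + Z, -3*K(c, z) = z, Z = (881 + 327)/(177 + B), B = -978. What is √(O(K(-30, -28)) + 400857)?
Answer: 5*√1143090101/267 ≈ 633.14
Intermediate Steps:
Z = -1208/801 (Z = (881 + 327)/(177 - 978) = 1208/(-801) = 1208*(-1/801) = -1208/801 ≈ -1.5081)
K(c, z) = -z/3
O(h) = -1208/801 + h (O(h) = h - 1208/801 = -1208/801 + h)
√(O(K(-30, -28)) + 400857) = √((-1208/801 - ⅓*(-28)) + 400857) = √((-1208/801 + 28/3) + 400857) = √(6268/801 + 400857) = √(321092725/801) = 5*√1143090101/267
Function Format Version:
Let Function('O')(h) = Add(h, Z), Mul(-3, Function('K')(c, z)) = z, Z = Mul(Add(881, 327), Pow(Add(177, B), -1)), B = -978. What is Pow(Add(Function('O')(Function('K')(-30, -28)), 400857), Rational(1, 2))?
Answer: Mul(Rational(5, 267), Pow(1143090101, Rational(1, 2))) ≈ 633.14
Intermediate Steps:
Z = Rational(-1208, 801) (Z = Mul(Add(881, 327), Pow(Add(177, -978), -1)) = Mul(1208, Pow(-801, -1)) = Mul(1208, Rational(-1, 801)) = Rational(-1208, 801) ≈ -1.5081)
Function('K')(c, z) = Mul(Rational(-1, 3), z)
Function('O')(h) = Add(Rational(-1208, 801), h) (Function('O')(h) = Add(h, Rational(-1208, 801)) = Add(Rational(-1208, 801), h))
Pow(Add(Function('O')(Function('K')(-30, -28)), 400857), Rational(1, 2)) = Pow(Add(Add(Rational(-1208, 801), Mul(Rational(-1, 3), -28)), 400857), Rational(1, 2)) = Pow(Add(Add(Rational(-1208, 801), Rational(28, 3)), 400857), Rational(1, 2)) = Pow(Add(Rational(6268, 801), 400857), Rational(1, 2)) = Pow(Rational(321092725, 801), Rational(1, 2)) = Mul(Rational(5, 267), Pow(1143090101, Rational(1, 2)))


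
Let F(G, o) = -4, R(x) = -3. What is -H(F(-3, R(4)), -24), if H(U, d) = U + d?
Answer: 28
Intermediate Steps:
-H(F(-3, R(4)), -24) = -(-4 - 24) = -1*(-28) = 28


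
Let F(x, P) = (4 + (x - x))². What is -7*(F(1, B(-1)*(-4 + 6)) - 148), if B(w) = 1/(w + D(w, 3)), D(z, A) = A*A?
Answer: 924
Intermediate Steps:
D(z, A) = A²
B(w) = 1/(9 + w) (B(w) = 1/(w + 3²) = 1/(w + 9) = 1/(9 + w))
F(x, P) = 16 (F(x, P) = (4 + 0)² = 4² = 16)
-7*(F(1, B(-1)*(-4 + 6)) - 148) = -7*(16 - 148) = -7*(-132) = 924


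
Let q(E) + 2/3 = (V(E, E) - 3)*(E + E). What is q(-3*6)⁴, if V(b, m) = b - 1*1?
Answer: 31763098287376/81 ≈ 3.9214e+11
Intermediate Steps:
V(b, m) = -1 + b (V(b, m) = b - 1 = -1 + b)
q(E) = -⅔ + 2*E*(-4 + E) (q(E) = -⅔ + ((-1 + E) - 3)*(E + E) = -⅔ + (-4 + E)*(2*E) = -⅔ + 2*E*(-4 + E))
q(-3*6)⁴ = (-⅔ - (-24)*6 + 2*(-3*6)²)⁴ = (-⅔ - 8*(-18) + 2*(-18)²)⁴ = (-⅔ + 144 + 2*324)⁴ = (-⅔ + 144 + 648)⁴ = (2374/3)⁴ = 31763098287376/81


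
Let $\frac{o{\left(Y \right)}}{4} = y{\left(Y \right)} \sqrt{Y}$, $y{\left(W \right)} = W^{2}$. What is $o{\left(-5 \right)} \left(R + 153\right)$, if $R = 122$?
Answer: $27500 i \sqrt{5} \approx 61492.0 i$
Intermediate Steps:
$o{\left(Y \right)} = 4 Y^{\frac{5}{2}}$ ($o{\left(Y \right)} = 4 Y^{2} \sqrt{Y} = 4 Y^{\frac{5}{2}}$)
$o{\left(-5 \right)} \left(R + 153\right) = 4 \left(-5\right)^{\frac{5}{2}} \left(122 + 153\right) = 4 \cdot 25 i \sqrt{5} \cdot 275 = 100 i \sqrt{5} \cdot 275 = 27500 i \sqrt{5}$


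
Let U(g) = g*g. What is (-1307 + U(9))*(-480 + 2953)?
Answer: -3031898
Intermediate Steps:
U(g) = g**2
(-1307 + U(9))*(-480 + 2953) = (-1307 + 9**2)*(-480 + 2953) = (-1307 + 81)*2473 = -1226*2473 = -3031898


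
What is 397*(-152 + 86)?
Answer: -26202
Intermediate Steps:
397*(-152 + 86) = 397*(-66) = -26202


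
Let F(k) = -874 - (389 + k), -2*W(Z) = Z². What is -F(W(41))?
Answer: 845/2 ≈ 422.50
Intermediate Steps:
W(Z) = -Z²/2
F(k) = -1263 - k (F(k) = -874 + (-389 - k) = -1263 - k)
-F(W(41)) = -(-1263 - (-1)*41²/2) = -(-1263 - (-1)*1681/2) = -(-1263 - 1*(-1681/2)) = -(-1263 + 1681/2) = -1*(-845/2) = 845/2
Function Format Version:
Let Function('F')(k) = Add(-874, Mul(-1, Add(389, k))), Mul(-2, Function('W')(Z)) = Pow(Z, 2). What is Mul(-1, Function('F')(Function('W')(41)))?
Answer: Rational(845, 2) ≈ 422.50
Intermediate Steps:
Function('W')(Z) = Mul(Rational(-1, 2), Pow(Z, 2))
Function('F')(k) = Add(-1263, Mul(-1, k)) (Function('F')(k) = Add(-874, Add(-389, Mul(-1, k))) = Add(-1263, Mul(-1, k)))
Mul(-1, Function('F')(Function('W')(41))) = Mul(-1, Add(-1263, Mul(-1, Mul(Rational(-1, 2), Pow(41, 2))))) = Mul(-1, Add(-1263, Mul(-1, Mul(Rational(-1, 2), 1681)))) = Mul(-1, Add(-1263, Mul(-1, Rational(-1681, 2)))) = Mul(-1, Add(-1263, Rational(1681, 2))) = Mul(-1, Rational(-845, 2)) = Rational(845, 2)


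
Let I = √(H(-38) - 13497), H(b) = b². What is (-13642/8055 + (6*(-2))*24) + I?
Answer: -2333482/8055 + I*√12053 ≈ -289.69 + 109.79*I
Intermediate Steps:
I = I*√12053 (I = √((-38)² - 13497) = √(1444 - 13497) = √(-12053) = I*√12053 ≈ 109.79*I)
(-13642/8055 + (6*(-2))*24) + I = (-13642/8055 + (6*(-2))*24) + I*√12053 = (-13642*1/8055 - 12*24) + I*√12053 = (-13642/8055 - 288) + I*√12053 = -2333482/8055 + I*√12053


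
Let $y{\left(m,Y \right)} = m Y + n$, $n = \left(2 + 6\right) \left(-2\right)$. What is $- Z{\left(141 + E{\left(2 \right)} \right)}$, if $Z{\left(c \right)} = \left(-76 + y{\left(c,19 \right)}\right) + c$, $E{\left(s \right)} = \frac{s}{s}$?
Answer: $-2748$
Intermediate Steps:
$n = -16$ ($n = 8 \left(-2\right) = -16$)
$E{\left(s \right)} = 1$
$y{\left(m,Y \right)} = -16 + Y m$ ($y{\left(m,Y \right)} = m Y - 16 = Y m - 16 = -16 + Y m$)
$Z{\left(c \right)} = -92 + 20 c$ ($Z{\left(c \right)} = \left(-76 + \left(-16 + 19 c\right)\right) + c = \left(-92 + 19 c\right) + c = -92 + 20 c$)
$- Z{\left(141 + E{\left(2 \right)} \right)} = - (-92 + 20 \left(141 + 1\right)) = - (-92 + 20 \cdot 142) = - (-92 + 2840) = \left(-1\right) 2748 = -2748$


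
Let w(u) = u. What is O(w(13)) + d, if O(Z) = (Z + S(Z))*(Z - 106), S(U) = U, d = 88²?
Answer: 5326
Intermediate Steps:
d = 7744
O(Z) = 2*Z*(-106 + Z) (O(Z) = (Z + Z)*(Z - 106) = (2*Z)*(-106 + Z) = 2*Z*(-106 + Z))
O(w(13)) + d = 2*13*(-106 + 13) + 7744 = 2*13*(-93) + 7744 = -2418 + 7744 = 5326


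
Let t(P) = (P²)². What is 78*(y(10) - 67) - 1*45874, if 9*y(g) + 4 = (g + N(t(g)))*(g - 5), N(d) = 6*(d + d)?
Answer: 15447896/3 ≈ 5.1493e+6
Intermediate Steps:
t(P) = P⁴
N(d) = 12*d (N(d) = 6*(2*d) = 12*d)
y(g) = -4/9 + (-5 + g)*(g + 12*g⁴)/9 (y(g) = -4/9 + ((g + 12*g⁴)*(g - 5))/9 = -4/9 + ((g + 12*g⁴)*(-5 + g))/9 = -4/9 + ((-5 + g)*(g + 12*g⁴))/9 = -4/9 + (-5 + g)*(g + 12*g⁴)/9)
78*(y(10) - 67) - 1*45874 = 78*((-4/9 - 20/3*10⁴ - 5/9*10 + (⅑)*10² + (4/3)*10⁵) - 67) - 1*45874 = 78*((-4/9 - 20/3*10000 - 50/9 + (⅑)*100 + (4/3)*100000) - 67) - 45874 = 78*((-4/9 - 200000/3 - 50/9 + 100/9 + 400000/3) - 67) - 45874 = 78*(600046/9 - 67) - 45874 = 78*(599443/9) - 45874 = 15585518/3 - 45874 = 15447896/3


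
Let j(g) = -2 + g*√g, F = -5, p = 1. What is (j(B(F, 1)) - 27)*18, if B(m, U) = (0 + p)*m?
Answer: -522 - 90*I*√5 ≈ -522.0 - 201.25*I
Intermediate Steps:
B(m, U) = m (B(m, U) = (0 + 1)*m = 1*m = m)
j(g) = -2 + g^(3/2)
(j(B(F, 1)) - 27)*18 = ((-2 + (-5)^(3/2)) - 27)*18 = ((-2 - 5*I*√5) - 27)*18 = (-29 - 5*I*√5)*18 = -522 - 90*I*√5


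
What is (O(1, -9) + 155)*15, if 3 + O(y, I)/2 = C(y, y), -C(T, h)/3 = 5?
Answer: 1785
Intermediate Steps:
C(T, h) = -15 (C(T, h) = -3*5 = -15)
O(y, I) = -36 (O(y, I) = -6 + 2*(-15) = -6 - 30 = -36)
(O(1, -9) + 155)*15 = (-36 + 155)*15 = 119*15 = 1785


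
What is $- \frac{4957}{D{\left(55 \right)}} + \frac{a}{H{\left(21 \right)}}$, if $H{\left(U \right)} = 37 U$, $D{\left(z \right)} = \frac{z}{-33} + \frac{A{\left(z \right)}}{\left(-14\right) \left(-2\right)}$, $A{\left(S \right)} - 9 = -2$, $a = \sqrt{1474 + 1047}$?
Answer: $\frac{59484}{17} + \frac{\sqrt{2521}}{777} \approx 3499.1$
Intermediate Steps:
$a = \sqrt{2521} \approx 50.21$
$A{\left(S \right)} = 7$ ($A{\left(S \right)} = 9 - 2 = 7$)
$D{\left(z \right)} = \frac{1}{4} - \frac{z}{33}$ ($D{\left(z \right)} = \frac{z}{-33} + \frac{7}{\left(-14\right) \left(-2\right)} = z \left(- \frac{1}{33}\right) + \frac{7}{28} = - \frac{z}{33} + 7 \cdot \frac{1}{28} = - \frac{z}{33} + \frac{1}{4} = \frac{1}{4} - \frac{z}{33}$)
$- \frac{4957}{D{\left(55 \right)}} + \frac{a}{H{\left(21 \right)}} = - \frac{4957}{\frac{1}{4} - \frac{5}{3}} + \frac{\sqrt{2521}}{37 \cdot 21} = - \frac{4957}{\frac{1}{4} - \frac{5}{3}} + \frac{\sqrt{2521}}{777} = - \frac{4957}{- \frac{17}{12}} + \sqrt{2521} \cdot \frac{1}{777} = \left(-4957\right) \left(- \frac{12}{17}\right) + \frac{\sqrt{2521}}{777} = \frac{59484}{17} + \frac{\sqrt{2521}}{777}$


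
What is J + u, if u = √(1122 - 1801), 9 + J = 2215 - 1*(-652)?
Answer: 2858 + I*√679 ≈ 2858.0 + 26.058*I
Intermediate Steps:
J = 2858 (J = -9 + (2215 - 1*(-652)) = -9 + (2215 + 652) = -9 + 2867 = 2858)
u = I*√679 (u = √(-679) = I*√679 ≈ 26.058*I)
J + u = 2858 + I*√679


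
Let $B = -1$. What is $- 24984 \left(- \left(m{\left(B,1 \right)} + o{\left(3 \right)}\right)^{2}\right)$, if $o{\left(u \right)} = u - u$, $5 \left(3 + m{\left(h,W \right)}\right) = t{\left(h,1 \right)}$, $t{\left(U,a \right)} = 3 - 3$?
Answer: $224856$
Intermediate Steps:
$t{\left(U,a \right)} = 0$ ($t{\left(U,a \right)} = 3 - 3 = 0$)
$m{\left(h,W \right)} = -3$ ($m{\left(h,W \right)} = -3 + \frac{1}{5} \cdot 0 = -3 + 0 = -3$)
$o{\left(u \right)} = 0$
$- 24984 \left(- \left(m{\left(B,1 \right)} + o{\left(3 \right)}\right)^{2}\right) = - 24984 \left(- \left(-3 + 0\right)^{2}\right) = - 24984 \left(- \left(-3\right)^{2}\right) = - 24984 \left(\left(-1\right) 9\right) = \left(-24984\right) \left(-9\right) = 224856$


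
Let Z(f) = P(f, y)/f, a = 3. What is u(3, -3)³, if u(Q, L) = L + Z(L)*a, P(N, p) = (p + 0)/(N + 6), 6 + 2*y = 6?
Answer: -27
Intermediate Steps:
y = 0 (y = -3 + (½)*6 = -3 + 3 = 0)
P(N, p) = p/(6 + N)
Z(f) = 0 (Z(f) = (0/(6 + f))/f = 0/f = 0)
u(Q, L) = L (u(Q, L) = L + 0*3 = L + 0 = L)
u(3, -3)³ = (-3)³ = -27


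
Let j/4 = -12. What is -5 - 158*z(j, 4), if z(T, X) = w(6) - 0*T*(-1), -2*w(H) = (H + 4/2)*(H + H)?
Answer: 7579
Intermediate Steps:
j = -48 (j = 4*(-12) = -48)
w(H) = -H*(2 + H) (w(H) = -(H + 4/2)*(H + H)/2 = -(H + 4*(1/2))*2*H/2 = -(H + 2)*2*H/2 = -(2 + H)*2*H/2 = -H*(2 + H))
z(T, X) = -48 (z(T, X) = -1*6*(2 + 6) - 0*T*(-1) = -1*6*8 - 0*(-1) = -48 - 1*0 = -48 + 0 = -48)
-5 - 158*z(j, 4) = -5 - 158*(-48) = -5 + 7584 = 7579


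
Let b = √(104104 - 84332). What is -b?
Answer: -2*√4943 ≈ -140.61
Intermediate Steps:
b = 2*√4943 (b = √19772 = 2*√4943 ≈ 140.61)
-b = -2*√4943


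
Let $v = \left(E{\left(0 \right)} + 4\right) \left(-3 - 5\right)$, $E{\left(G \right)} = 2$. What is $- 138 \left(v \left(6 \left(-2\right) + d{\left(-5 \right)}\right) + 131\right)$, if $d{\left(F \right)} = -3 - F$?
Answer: $-84318$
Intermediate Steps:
$v = -48$ ($v = \left(2 + 4\right) \left(-3 - 5\right) = 6 \left(-8\right) = -48$)
$- 138 \left(v \left(6 \left(-2\right) + d{\left(-5 \right)}\right) + 131\right) = - 138 \left(- 48 \left(6 \left(-2\right) - -2\right) + 131\right) = - 138 \left(- 48 \left(-12 + \left(-3 + 5\right)\right) + 131\right) = - 138 \left(- 48 \left(-12 + 2\right) + 131\right) = - 138 \left(\left(-48\right) \left(-10\right) + 131\right) = - 138 \left(480 + 131\right) = \left(-138\right) 611 = -84318$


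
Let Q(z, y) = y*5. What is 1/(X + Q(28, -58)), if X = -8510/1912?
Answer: -956/281495 ≈ -0.0033962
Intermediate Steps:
Q(z, y) = 5*y
X = -4255/956 (X = -8510*1/1912 = -4255/956 ≈ -4.4508)
1/(X + Q(28, -58)) = 1/(-4255/956 + 5*(-58)) = 1/(-4255/956 - 290) = 1/(-281495/956) = -956/281495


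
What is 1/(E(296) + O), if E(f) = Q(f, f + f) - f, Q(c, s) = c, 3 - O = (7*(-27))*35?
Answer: 1/6618 ≈ 0.00015110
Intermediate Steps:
O = 6618 (O = 3 - 7*(-27)*35 = 3 - (-189)*35 = 3 - 1*(-6615) = 3 + 6615 = 6618)
E(f) = 0 (E(f) = f - f = 0)
1/(E(296) + O) = 1/(0 + 6618) = 1/6618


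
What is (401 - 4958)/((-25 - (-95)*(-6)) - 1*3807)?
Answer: 147/142 ≈ 1.0352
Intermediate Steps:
(401 - 4958)/((-25 - (-95)*(-6)) - 1*3807) = -4557/((-25 - 19*30) - 3807) = -4557/((-25 - 570) - 3807) = -4557/(-595 - 3807) = -4557/(-4402) = -4557*(-1/4402) = 147/142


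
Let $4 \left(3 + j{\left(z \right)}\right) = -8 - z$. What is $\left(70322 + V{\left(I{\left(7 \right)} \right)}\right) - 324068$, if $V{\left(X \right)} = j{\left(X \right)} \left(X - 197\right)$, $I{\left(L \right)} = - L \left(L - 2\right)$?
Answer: $-254616$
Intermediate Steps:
$j{\left(z \right)} = -5 - \frac{z}{4}$ ($j{\left(z \right)} = -3 + \frac{-8 - z}{4} = -3 - \left(2 + \frac{z}{4}\right) = -5 - \frac{z}{4}$)
$I{\left(L \right)} = - L \left(-2 + L\right)$
$V{\left(X \right)} = \left(-197 + X\right) \left(-5 - \frac{X}{4}\right)$ ($V{\left(X \right)} = \left(-5 - \frac{X}{4}\right) \left(X - 197\right) = \left(-5 - \frac{X}{4}\right) \left(-197 + X\right) = \left(-197 + X\right) \left(-5 - \frac{X}{4}\right)$)
$\left(70322 + V{\left(I{\left(7 \right)} \right)}\right) - 324068 = \left(70322 - \frac{\left(-197 + 7 \left(2 - 7\right)\right) \left(20 + 7 \left(2 - 7\right)\right)}{4}\right) - 324068 = \left(70322 - \frac{\left(-197 + 7 \left(-5\right)\right) \left(20 + 7 \left(-5\right)\right)}{4}\right) - 324068 = \left(70322 - \frac{\left(-197 - 35\right) \left(20 - 35\right)}{4}\right) - 324068 = \left(70322 - \left(-58\right) \left(-15\right)\right) - 324068 = \left(70322 - 870\right) - 324068 = 69452 - 324068 = -254616$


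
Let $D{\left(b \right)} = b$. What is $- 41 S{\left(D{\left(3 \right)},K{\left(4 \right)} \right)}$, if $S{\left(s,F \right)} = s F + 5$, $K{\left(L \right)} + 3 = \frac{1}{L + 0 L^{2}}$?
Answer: $\frac{533}{4} \approx 133.25$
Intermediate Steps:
$K{\left(L \right)} = -3 + \frac{1}{L}$ ($K{\left(L \right)} = -3 + \frac{1}{L + 0 L^{2}} = -3 + \frac{1}{L + 0} = -3 + \frac{1}{L}$)
$S{\left(s,F \right)} = 5 + F s$ ($S{\left(s,F \right)} = F s + 5 = 5 + F s$)
$- 41 S{\left(D{\left(3 \right)},K{\left(4 \right)} \right)} = - 41 \left(5 + \left(-3 + \frac{1}{4}\right) 3\right) = - 41 \left(5 - \frac{33}{4}\right) = \left(-41\right) \left(- \frac{13}{4}\right) = \frac{533}{4}$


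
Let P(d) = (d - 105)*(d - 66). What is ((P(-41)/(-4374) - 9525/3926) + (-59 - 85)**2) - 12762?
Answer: 68414558627/8586162 ≈ 7968.0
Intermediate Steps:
P(d) = (-105 + d)*(-66 + d)
((P(-41)/(-4374) - 9525/3926) + (-59 - 85)**2) - 12762 = (((6930 + (-41)**2 - 171*(-41))/(-4374) - 9525/3926) + (-59 - 85)**2) - 12762 = (((6930 + 1681 + 7011)*(-1/4374) - 9525*1/3926) + (-144)**2) - 12762 = ((15622*(-1/4374) - 9525/3926) + 20736) - 12762 = ((-7811/2187 - 9525/3926) + 20736) - 12762 = (-51497161/8586162 + 20736) - 12762 = 177991158071/8586162 - 12762 = 68414558627/8586162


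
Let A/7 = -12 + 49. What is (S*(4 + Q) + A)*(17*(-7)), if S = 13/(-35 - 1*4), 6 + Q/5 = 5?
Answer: -92582/3 ≈ -30861.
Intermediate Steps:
Q = -5 (Q = -30 + 5*5 = -30 + 25 = -5)
A = 259 (A = 7*(-12 + 49) = 7*37 = 259)
S = -⅓ (S = 13/(-35 - 4) = 13/(-39) = 13*(-1/39) = -⅓ ≈ -0.33333)
(S*(4 + Q) + A)*(17*(-7)) = (-(4 - 5)/3 + 259)*(17*(-7)) = (-⅓*(-1) + 259)*(-119) = (⅓ + 259)*(-119) = (778/3)*(-119) = -92582/3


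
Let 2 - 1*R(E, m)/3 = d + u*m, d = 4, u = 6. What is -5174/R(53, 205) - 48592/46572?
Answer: 2556979/7172088 ≈ 0.35652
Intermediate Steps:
R(E, m) = -6 - 18*m (R(E, m) = 6 - 3*(4 + 6*m) = 6 + (-12 - 18*m) = -6 - 18*m)
-5174/R(53, 205) - 48592/46572 = -5174/(-6 - 18*205) - 48592/46572 = -5174/(-6 - 3690) - 48592*1/46572 = -5174/(-3696) - 12148/11643 = -5174*(-1/3696) - 12148/11643 = 2587/1848 - 12148/11643 = 2556979/7172088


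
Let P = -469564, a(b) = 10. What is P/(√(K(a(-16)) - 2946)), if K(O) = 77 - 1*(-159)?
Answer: 234782*I*√2710/1355 ≈ 9020.1*I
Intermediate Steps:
K(O) = 236 (K(O) = 77 + 159 = 236)
P/(√(K(a(-16)) - 2946)) = -469564/√(236 - 2946) = -469564*(-I*√2710/2710) = -(-234782)*I*√2710/1355 = 234782*I*√2710/1355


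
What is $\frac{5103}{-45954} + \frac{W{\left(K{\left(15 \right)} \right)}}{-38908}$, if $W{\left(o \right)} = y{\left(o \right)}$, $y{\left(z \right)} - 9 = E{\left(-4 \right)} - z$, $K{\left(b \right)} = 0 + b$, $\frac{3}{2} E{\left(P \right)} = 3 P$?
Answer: $- \frac{916223}{8277677} \approx -0.11069$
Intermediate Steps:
$E{\left(P \right)} = 2 P$ ($E{\left(P \right)} = \frac{2 \cdot 3 P}{3} = 2 P$)
$K{\left(b \right)} = b$
$y{\left(z \right)} = 1 - z$ ($y{\left(z \right)} = 9 - \left(8 + z\right) = 1 - z$)
$W{\left(o \right)} = 1 - o$
$\frac{5103}{-45954} + \frac{W{\left(K{\left(15 \right)} \right)}}{-38908} = \frac{5103}{-45954} + \frac{1 - 15}{-38908} = 5103 \left(- \frac{1}{45954}\right) + \left(1 - 15\right) \left(- \frac{1}{38908}\right) = - \frac{189}{1702} - - \frac{7}{19454} = - \frac{189}{1702} + \frac{7}{19454} = - \frac{916223}{8277677}$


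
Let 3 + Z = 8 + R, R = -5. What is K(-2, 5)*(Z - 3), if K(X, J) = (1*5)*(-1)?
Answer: 15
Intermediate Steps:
K(X, J) = -5 (K(X, J) = 5*(-1) = -5)
Z = 0 (Z = -3 + (8 - 5) = -3 + 3 = 0)
K(-2, 5)*(Z - 3) = -5*(0 - 3) = -5*(-3) = 15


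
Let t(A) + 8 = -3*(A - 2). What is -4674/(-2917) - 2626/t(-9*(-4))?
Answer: 4087091/160435 ≈ 25.475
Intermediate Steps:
t(A) = -2 - 3*A (t(A) = -8 - 3*(A - 2) = -8 - 3*(-2 + A) = -8 + (6 - 3*A) = -2 - 3*A)
-4674/(-2917) - 2626/t(-9*(-4)) = -4674/(-2917) - 2626/(-2 - (-27)*(-4)) = -4674*(-1/2917) - 2626/(-2 - 3*36) = 4674/2917 - 2626/(-2 - 108) = 4674/2917 - 2626/(-110) = 4674/2917 - 2626*(-1/110) = 4674/2917 + 1313/55 = 4087091/160435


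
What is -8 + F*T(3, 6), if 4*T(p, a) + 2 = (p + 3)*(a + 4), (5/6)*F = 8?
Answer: 656/5 ≈ 131.20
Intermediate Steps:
F = 48/5 (F = (6/5)*8 = 48/5 ≈ 9.6000)
T(p, a) = -1/2 + (3 + p)*(4 + a)/4 (T(p, a) = -1/2 + ((p + 3)*(a + 4))/4 = -1/2 + ((3 + p)*(4 + a))/4 = -1/2 + (3 + p)*(4 + a)/4)
-8 + F*T(3, 6) = -8 + 48*(5/2 + 3 + (3/4)*6 + (1/4)*6*3)/5 = -8 + 48*(5/2 + 3 + 9/2 + 9/2)/5 = -8 + (48/5)*(29/2) = -8 + 696/5 = 656/5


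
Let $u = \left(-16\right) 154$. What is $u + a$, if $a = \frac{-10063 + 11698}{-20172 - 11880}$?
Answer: $- \frac{26325921}{10684} \approx -2464.1$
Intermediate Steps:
$u = -2464$
$a = - \frac{545}{10684}$ ($a = \frac{1635}{-32052} = 1635 \left(- \frac{1}{32052}\right) = - \frac{545}{10684} \approx -0.051011$)
$u + a = -2464 - \frac{545}{10684} = - \frac{26325921}{10684}$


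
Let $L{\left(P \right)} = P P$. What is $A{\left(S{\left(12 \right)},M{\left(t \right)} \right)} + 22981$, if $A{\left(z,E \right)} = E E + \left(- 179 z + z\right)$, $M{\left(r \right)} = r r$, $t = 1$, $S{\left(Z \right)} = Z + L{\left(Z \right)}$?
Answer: $-4786$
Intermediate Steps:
$L{\left(P \right)} = P^{2}$
$S{\left(Z \right)} = Z + Z^{2}$
$M{\left(r \right)} = r^{2}$
$A{\left(z,E \right)} = E^{2} - 178 z$
$A{\left(S{\left(12 \right)},M{\left(t \right)} \right)} + 22981 = \left(\left(1^{2}\right)^{2} - 178 \cdot 12 \left(1 + 12\right)\right) + 22981 = \left(1^{2} - 178 \cdot 12 \cdot 13\right) + 22981 = \left(1 - 27768\right) + 22981 = -27767 + 22981 = -4786$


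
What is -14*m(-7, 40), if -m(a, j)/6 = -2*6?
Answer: -1008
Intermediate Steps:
m(a, j) = 72 (m(a, j) = -(-12)*6 = -6*(-12) = 72)
-14*m(-7, 40) = -14*72 = -1008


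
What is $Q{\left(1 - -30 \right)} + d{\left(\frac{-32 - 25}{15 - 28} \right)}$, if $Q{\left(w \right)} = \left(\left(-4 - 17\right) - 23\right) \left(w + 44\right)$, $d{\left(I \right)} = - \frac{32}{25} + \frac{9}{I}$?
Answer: $- \frac{1567133}{475} \approx -3299.2$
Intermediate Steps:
$d{\left(I \right)} = - \frac{32}{25} + \frac{9}{I}$ ($d{\left(I \right)} = \left(-32\right) \frac{1}{25} + \frac{9}{I} = - \frac{32}{25} + \frac{9}{I}$)
$Q{\left(w \right)} = -1936 - 44 w$ ($Q{\left(w \right)} = \left(-21 - 23\right) \left(44 + w\right) = - 44 \left(44 + w\right) = -1936 - 44 w$)
$Q{\left(1 - -30 \right)} + d{\left(\frac{-32 - 25}{15 - 28} \right)} = \left(-1936 - 44 \left(1 - -30\right)\right) - \left(\frac{32}{25} - \frac{9}{\left(-32 - 25\right) \frac{1}{15 - 28}}\right) = \left(-1936 - 44 \left(1 + 30\right)\right) - \left(\frac{32}{25} - \frac{9}{\left(-57\right) \frac{1}{-13}}\right) = \left(-1936 - 1364\right) - \left(\frac{32}{25} - \frac{9}{\left(-57\right) \left(- \frac{1}{13}\right)}\right) = \left(-1936 - 1364\right) - \left(\frac{32}{25} - \frac{9}{\frac{57}{13}}\right) = -3300 + \left(- \frac{32}{25} + 9 \cdot \frac{13}{57}\right) = -3300 + \left(- \frac{32}{25} + \frac{39}{19}\right) = -3300 + \frac{367}{475} = - \frac{1567133}{475}$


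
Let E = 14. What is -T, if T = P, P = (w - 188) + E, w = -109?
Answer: 283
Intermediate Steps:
P = -283 (P = (-109 - 188) + 14 = -297 + 14 = -283)
T = -283
-T = -1*(-283) = 283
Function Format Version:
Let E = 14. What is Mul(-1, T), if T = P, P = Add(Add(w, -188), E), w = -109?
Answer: 283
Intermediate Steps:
P = -283 (P = Add(Add(-109, -188), 14) = Add(-297, 14) = -283)
T = -283
Mul(-1, T) = Mul(-1, -283) = 283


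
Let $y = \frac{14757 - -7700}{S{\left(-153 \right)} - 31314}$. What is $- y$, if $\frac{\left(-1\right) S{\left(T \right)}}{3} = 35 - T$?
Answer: $\frac{22457}{31878} \approx 0.70447$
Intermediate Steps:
$S{\left(T \right)} = -105 + 3 T$ ($S{\left(T \right)} = - 3 \left(35 - T\right) = -105 + 3 T$)
$y = - \frac{22457}{31878}$ ($y = \frac{14757 - -7700}{\left(-105 + 3 \left(-153\right)\right) - 31314} = \frac{14757 + 7700}{\left(-105 - 459\right) - 31314} = \frac{22457}{-564 - 31314} = \frac{22457}{-31878} = 22457 \left(- \frac{1}{31878}\right) = - \frac{22457}{31878} \approx -0.70447$)
$- y = \left(-1\right) \left(- \frac{22457}{31878}\right) = \frac{22457}{31878}$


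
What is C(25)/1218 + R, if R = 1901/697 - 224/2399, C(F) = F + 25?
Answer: 2724064514/1018310727 ≈ 2.6751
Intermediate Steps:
C(F) = 25 + F
R = 4404371/1672103 (R = 1901*(1/697) - 224*1/2399 = 1901/697 - 224/2399 = 4404371/1672103 ≈ 2.6340)
C(25)/1218 + R = (25 + 25)/1218 + 4404371/1672103 = 50*(1/1218) + 4404371/1672103 = 25/609 + 4404371/1672103 = 2724064514/1018310727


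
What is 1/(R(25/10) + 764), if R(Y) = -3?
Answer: 1/761 ≈ 0.0013141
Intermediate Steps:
1/(R(25/10) + 764) = 1/(-3 + 764) = 1/761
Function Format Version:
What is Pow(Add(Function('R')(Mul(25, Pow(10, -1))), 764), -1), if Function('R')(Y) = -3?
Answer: Rational(1, 761) ≈ 0.0013141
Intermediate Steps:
Pow(Add(Function('R')(Mul(25, Pow(10, -1))), 764), -1) = Pow(Add(-3, 764), -1) = Pow(761, -1) = Rational(1, 761)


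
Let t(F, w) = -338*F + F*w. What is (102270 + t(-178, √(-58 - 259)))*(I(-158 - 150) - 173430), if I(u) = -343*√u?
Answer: -4*(81217 - 89*I*√317)*(86715 + 343*I*√77) ≈ -2.819e+10 - 4.2816e+8*I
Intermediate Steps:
(102270 + t(-178, √(-58 - 259)))*(I(-158 - 150) - 173430) = (102270 - 178*(-338 + √(-58 - 259)))*(-343*√(-158 - 150) - 173430) = (102270 - 178*(-338 + √(-317)))*(-686*I*√77 - 173430) = (102270 - 178*(-338 + I*√317))*(-686*I*√77 - 173430) = (102270 + (60164 - 178*I*√317))*(-686*I*√77 - 173430) = (162434 - 178*I*√317)*(-173430 - 686*I*√77) = (-173430 - 686*I*√77)*(162434 - 178*I*√317)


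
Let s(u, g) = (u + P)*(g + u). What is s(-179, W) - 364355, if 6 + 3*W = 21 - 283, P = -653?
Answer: -423305/3 ≈ -1.4110e+5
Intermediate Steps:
W = -268/3 (W = -2 + (21 - 283)/3 = -2 + (⅓)*(-262) = -2 - 262/3 = -268/3 ≈ -89.333)
s(u, g) = (-653 + u)*(g + u) (s(u, g) = (u - 653)*(g + u) = (-653 + u)*(g + u))
s(-179, W) - 364355 = ((-179)² - 653*(-268/3) - 653*(-179) - 268/3*(-179)) - 364355 = (32041 + 175004/3 + 116887 + 47972/3) - 364355 = 669760/3 - 364355 = -423305/3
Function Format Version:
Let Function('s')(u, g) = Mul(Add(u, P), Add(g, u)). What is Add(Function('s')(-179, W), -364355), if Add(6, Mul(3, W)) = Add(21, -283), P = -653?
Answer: Rational(-423305, 3) ≈ -1.4110e+5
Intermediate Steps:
W = Rational(-268, 3) (W = Add(-2, Mul(Rational(1, 3), Add(21, -283))) = Add(-2, Mul(Rational(1, 3), -262)) = Add(-2, Rational(-262, 3)) = Rational(-268, 3) ≈ -89.333)
Function('s')(u, g) = Mul(Add(-653, u), Add(g, u)) (Function('s')(u, g) = Mul(Add(u, -653), Add(g, u)) = Mul(Add(-653, u), Add(g, u)))
Add(Function('s')(-179, W), -364355) = Add(Add(Pow(-179, 2), Mul(-653, Rational(-268, 3)), Mul(-653, -179), Mul(Rational(-268, 3), -179)), -364355) = Add(Add(32041, Rational(175004, 3), 116887, Rational(47972, 3)), -364355) = Add(Rational(669760, 3), -364355) = Rational(-423305, 3)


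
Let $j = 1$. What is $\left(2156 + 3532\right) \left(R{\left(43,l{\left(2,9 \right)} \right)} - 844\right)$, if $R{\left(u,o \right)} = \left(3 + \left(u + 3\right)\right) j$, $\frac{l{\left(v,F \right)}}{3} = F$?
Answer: $-4521960$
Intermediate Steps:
$l{\left(v,F \right)} = 3 F$
$R{\left(u,o \right)} = 6 + u$ ($R{\left(u,o \right)} = \left(3 + \left(u + 3\right)\right) 1 = \left(3 + \left(3 + u\right)\right) 1 = \left(6 + u\right) 1 = 6 + u$)
$\left(2156 + 3532\right) \left(R{\left(43,l{\left(2,9 \right)} \right)} - 844\right) = \left(2156 + 3532\right) \left(\left(6 + 43\right) - 844\right) = 5688 \left(49 - 844\right) = 5688 \left(-795\right) = -4521960$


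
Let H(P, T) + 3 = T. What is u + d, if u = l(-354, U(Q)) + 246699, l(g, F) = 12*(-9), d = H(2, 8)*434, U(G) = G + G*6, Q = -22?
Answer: 248761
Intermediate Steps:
H(P, T) = -3 + T
U(G) = 7*G (U(G) = G + 6*G = 7*G)
d = 2170 (d = (-3 + 8)*434 = 5*434 = 2170)
l(g, F) = -108
u = 246591 (u = -108 + 246699 = 246591)
u + d = 246591 + 2170 = 248761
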